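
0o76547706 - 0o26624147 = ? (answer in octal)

Subtract column by column in base 8:
  6-7 → 7 (borrow)
  0-4-1 → 3 (borrow)
  7-1-1 → 5
  7-4 → 3
  4-2 → 2
  5-6 → 7 (borrow)
  6-6-1 → 7 (borrow)
  7-2-1 → 4

0o47723537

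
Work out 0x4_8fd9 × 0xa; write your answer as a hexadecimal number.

Multiply each base-16 digit by 10, carrying:
  9×10 = 90 → write a carry 5
  d×10+5 = 135 → write 7 carry 8
  f×10+8 = 158 → write e carry 9
  8×10+9 = 89 → write 9 carry 5
  4×10+5 = 45 → write d carry 2
  remaining carry: 2

0x2d9e7a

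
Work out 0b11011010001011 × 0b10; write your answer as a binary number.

Multiply each base-2 digit by 2, carrying:
  1×2 = 2 → write 0 carry 1
  1×2+1 = 3 → write 1 carry 1
  0×2+1 = 1 → write 1
  1×2 = 2 → write 0 carry 1
  0×2+1 = 1 → write 1
  0×2 = 0 → write 0
  0×2 = 0 → write 0
  1×2 = 2 → write 0 carry 1
  0×2+1 = 1 → write 1
  1×2 = 2 → write 0 carry 1
  1×2+1 = 3 → write 1 carry 1
  0×2+1 = 1 → write 1
  1×2 = 2 → write 0 carry 1
  1×2+1 = 3 → write 1 carry 1
  remaining carry: 1

0b110110100010110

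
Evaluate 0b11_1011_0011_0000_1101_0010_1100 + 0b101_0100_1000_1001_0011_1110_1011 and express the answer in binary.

Add column by column in base 2, right to left:
  0+1 = 1
  0+1 = 1
  1+0 = 1
  1+1 = 0 carry 1
  0+0+1 = 1
  1+1 = 0 carry 1
  0+1+1 = 0 carry 1
  0+1+1 = 0 carry 1
  1+1+1 = 1 carry 1
  0+1+1 = 0 carry 1
  1+0+1 = 0 carry 1
  1+0+1 = 0 carry 1
  0+1+1 = 0 carry 1
  0+0+1 = 1
  0+0 = 0
  0+1 = 1
  1+0 = 1
  1+0 = 1
  0+0 = 0
  0+1 = 1
  1+0 = 1
  1+0 = 1
  0+1 = 1
  1+0 = 1
  1+1 = 0 carry 1
  1+0+1 = 0 carry 1
  0+1+1 = 0 carry 1
  final carry 1

0b1000111110111010000100010111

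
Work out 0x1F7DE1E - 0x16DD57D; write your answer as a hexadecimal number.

0x8A08A1

Subtract column by column in base 16:
  E-D → 1
  1-7 → A (borrow)
  E-5-1 → 8
  D-D → 0
  7-D → A (borrow)
  F-6-1 → 8
  1-1 → 0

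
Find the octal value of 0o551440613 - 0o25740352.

Subtract column by column in base 8:
  3-2 → 1
  1-5 → 4 (borrow)
  6-3-1 → 2
  0-0 → 0
  4-4 → 0
  4-7 → 5 (borrow)
  1-5-1 → 3 (borrow)
  5-2-1 → 2
  5-0 → 5

0o523500241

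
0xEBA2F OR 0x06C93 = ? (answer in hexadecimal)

0xEFEBF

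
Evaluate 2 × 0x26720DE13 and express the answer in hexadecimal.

Multiply each base-16 digit by 2, carrying:
  3×2 = 6 → write 6
  1×2 = 2 → write 2
  E×2 = 28 → write C carry 1
  D×2+1 = 27 → write B carry 1
  0×2+1 = 1 → write 1
  2×2 = 4 → write 4
  7×2 = 14 → write E
  6×2 = 12 → write C
  2×2 = 4 → write 4

0x4CE41BC26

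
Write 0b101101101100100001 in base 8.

0o555441

Group the bits in threes: 101 101 101 100 100 001 → 555441.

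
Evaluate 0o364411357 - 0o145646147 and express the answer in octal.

0o216543210

Subtract column by column in base 8:
  7-7 → 0
  5-4 → 1
  3-1 → 2
  1-6 → 3 (borrow)
  1-4-1 → 4 (borrow)
  4-6-1 → 5 (borrow)
  4-5-1 → 6 (borrow)
  6-4-1 → 1
  3-1 → 2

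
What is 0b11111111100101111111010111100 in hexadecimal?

0x1FF2FEBC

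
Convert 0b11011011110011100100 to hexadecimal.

0xDBCE4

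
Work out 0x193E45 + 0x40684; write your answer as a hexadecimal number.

0x1D44C9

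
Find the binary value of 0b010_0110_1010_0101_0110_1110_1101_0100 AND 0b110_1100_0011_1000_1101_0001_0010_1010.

0b0100100001000000100000000000000

AND bit by bit (1 only where both bits are 1):
  0100110101001010110111011010100
& 1101100001110001101000100101010
= 0100100001000000100000000000000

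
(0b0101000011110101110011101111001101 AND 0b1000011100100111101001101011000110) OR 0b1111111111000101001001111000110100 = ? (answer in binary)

0b1111111111100101101001111011110100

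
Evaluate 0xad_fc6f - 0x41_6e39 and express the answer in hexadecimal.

0x6c8e36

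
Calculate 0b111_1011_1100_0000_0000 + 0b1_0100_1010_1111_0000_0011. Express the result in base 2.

Add column by column in base 2, right to left:
  0+1 = 1
  0+1 = 1
  0+0 = 0
  0+0 = 0
  0+0 = 0
  0+0 = 0
  0+0 = 0
  0+0 = 0
  0+1 = 1
  0+1 = 1
  1+1 = 0 carry 1
  1+1+1 = 1 carry 1
  1+0+1 = 0 carry 1
  1+1+1 = 1 carry 1
  0+0+1 = 1
  1+1 = 0 carry 1
  1+0+1 = 0 carry 1
  1+0+1 = 0 carry 1
  1+1+1 = 1 carry 1
  0+0+1 = 1
  0+1 = 1

0b111000110101100000011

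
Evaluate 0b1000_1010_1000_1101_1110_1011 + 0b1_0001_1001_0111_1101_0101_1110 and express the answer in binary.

Add column by column in base 2, right to left:
  1+0 = 1
  1+1 = 0 carry 1
  0+1+1 = 0 carry 1
  1+1+1 = 1 carry 1
  0+1+1 = 0 carry 1
  1+0+1 = 0 carry 1
  1+1+1 = 1 carry 1
  1+0+1 = 0 carry 1
  1+1+1 = 1 carry 1
  0+0+1 = 1
  1+1 = 0 carry 1
  1+1+1 = 1 carry 1
  0+1+1 = 0 carry 1
  0+1+1 = 0 carry 1
  0+1+1 = 0 carry 1
  1+0+1 = 0 carry 1
  0+1+1 = 0 carry 1
  1+0+1 = 0 carry 1
  0+0+1 = 1
  1+1 = 0 carry 1
  0+1+1 = 0 carry 1
  0+0+1 = 1
  0+0 = 0
  1+0 = 1
  0+1 = 1

0b1101001000000101101001001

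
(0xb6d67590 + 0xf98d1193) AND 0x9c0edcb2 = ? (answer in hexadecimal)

Add column by column in base 16, right to left:
  0+3 = 3
  9+9 = 2 carry 1
  5+1+1 = 7
  7+1 = 8
  6+d = 3 carry 1
  d+8+1 = 6 carry 1
  6+9+1 = 0 carry 1
  b+f+1 = b carry 1
  final carry 1
Sum = 0x1b0638723; now AND with 0x9c0edcb2:
  1&0=0, b&9=9, 0&c=0, 6&0=0, 3&e=2, 8&d=8, 7&c=4, 2&b=2, 3&2=2

0x90028422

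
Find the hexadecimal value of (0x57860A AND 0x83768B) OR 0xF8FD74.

0xFBFF7E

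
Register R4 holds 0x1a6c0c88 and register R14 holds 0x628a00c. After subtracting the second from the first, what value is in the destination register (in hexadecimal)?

Subtract column by column in base 16:
  8-c → c (borrow)
  8-0-1 → 7
  c-0 → c
  0-a → 6 (borrow)
  c-8-1 → 3
  6-2 → 4
  a-6 → 4
  1-0 → 1

0x14436c7c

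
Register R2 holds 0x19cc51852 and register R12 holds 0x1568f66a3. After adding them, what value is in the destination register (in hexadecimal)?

0x2f3547ef5

Add column by column in base 16, right to left:
  2+3 = 5
  5+a = f
  8+6 = e
  1+6 = 7
  5+f = 4 carry 1
  c+8+1 = 5 carry 1
  c+6+1 = 3 carry 1
  9+5+1 = f
  1+1 = 2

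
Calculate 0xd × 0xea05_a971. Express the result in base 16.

Multiply each base-16 digit by 13, carrying:
  1×13 = 13 → write d
  7×13 = 91 → write b carry 5
  9×13+5 = 122 → write a carry 7
  a×13+7 = 137 → write 9 carry 8
  5×13+8 = 73 → write 9 carry 4
  0×13+4 = 4 → write 4
  a×13 = 130 → write 2 carry 8
  e×13+8 = 190 → write e carry 11
  remaining carry: b

0xbe2499abd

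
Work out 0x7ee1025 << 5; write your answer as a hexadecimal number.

0xfdc204a0

5 bits is not a whole number of base-16 digits; in binary: 111111011100001000000100101 << 5 = 11111101110000100000010010100000.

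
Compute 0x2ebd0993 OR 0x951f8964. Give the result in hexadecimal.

OR each hex digit independently (no carries):
  2|9=b, e|5=f, b|1=b, d|f=f, 0|8=8, 9|9=9, 9|6=f, 3|4=7

0xbfbf89f7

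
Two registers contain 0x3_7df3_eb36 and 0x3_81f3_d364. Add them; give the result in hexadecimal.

Add column by column in base 16, right to left:
  6+4 = a
  3+6 = 9
  b+3 = e
  e+d = b carry 1
  3+3+1 = 7
  f+f = e carry 1
  d+1+1 = f
  7+8 = f
  3+3 = 6

0x6ffe7be9a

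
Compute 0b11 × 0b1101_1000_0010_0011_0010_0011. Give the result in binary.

0b10100010000110100101101001

Multiply each base-2 digit by 3, carrying:
  1×3 = 3 → write 1 carry 1
  1×3+1 = 4 → write 0 carry 2
  0×3+2 = 2 → write 0 carry 1
  0×3+1 = 1 → write 1
  0×3 = 0 → write 0
  1×3 = 3 → write 1 carry 1
  0×3+1 = 1 → write 1
  0×3 = 0 → write 0
  1×3 = 3 → write 1 carry 1
  1×3+1 = 4 → write 0 carry 2
  0×3+2 = 2 → write 0 carry 1
  0×3+1 = 1 → write 1
  0×3 = 0 → write 0
  1×3 = 3 → write 1 carry 1
  0×3+1 = 1 → write 1
  0×3 = 0 → write 0
  0×3 = 0 → write 0
  0×3 = 0 → write 0
  0×3 = 0 → write 0
  1×3 = 3 → write 1 carry 1
  1×3+1 = 4 → write 0 carry 2
  0×3+2 = 2 → write 0 carry 1
  1×3+1 = 4 → write 0 carry 2
  1×3+2 = 5 → write 1 carry 2
  remaining carry: 10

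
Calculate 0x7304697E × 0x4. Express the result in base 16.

0x1CC11A5F8

Multiply each base-16 digit by 4, carrying:
  E×4 = 56 → write 8 carry 3
  7×4+3 = 31 → write F carry 1
  9×4+1 = 37 → write 5 carry 2
  6×4+2 = 26 → write A carry 1
  4×4+1 = 17 → write 1 carry 1
  0×4+1 = 1 → write 1
  3×4 = 12 → write C
  7×4 = 28 → write C carry 1
  remaining carry: 1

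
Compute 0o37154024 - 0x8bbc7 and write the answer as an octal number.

0o35016115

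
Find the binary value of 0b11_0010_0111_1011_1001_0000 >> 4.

Right shift by 4: drop the 4 least-significant bits.

0b110010011110111001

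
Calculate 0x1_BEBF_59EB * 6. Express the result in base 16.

0xA787C1B82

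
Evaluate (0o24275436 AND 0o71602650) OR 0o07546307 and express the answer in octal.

0o24275436 AND 0o71602650 = 0o20200410.
Then OR with 0o07546307.

0o27746717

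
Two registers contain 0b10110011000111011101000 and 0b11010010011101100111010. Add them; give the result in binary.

0b110000101100101000100010

Add column by column in base 2, right to left:
  0+0 = 0
  0+1 = 1
  0+0 = 0
  1+1 = 0 carry 1
  0+1+1 = 0 carry 1
  1+1+1 = 1 carry 1
  1+0+1 = 0 carry 1
  1+0+1 = 0 carry 1
  0+1+1 = 0 carry 1
  1+1+1 = 1 carry 1
  1+0+1 = 0 carry 1
  1+1+1 = 1 carry 1
  0+1+1 = 0 carry 1
  0+1+1 = 0 carry 1
  0+0+1 = 1
  1+0 = 1
  1+1 = 0 carry 1
  0+0+1 = 1
  0+0 = 0
  1+1 = 0 carry 1
  1+0+1 = 0 carry 1
  0+1+1 = 0 carry 1
  1+1+1 = 1 carry 1
  final carry 1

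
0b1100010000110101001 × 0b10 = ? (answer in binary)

0b11000100001101010010

Multiply each base-2 digit by 2, carrying:
  1×2 = 2 → write 0 carry 1
  0×2+1 = 1 → write 1
  0×2 = 0 → write 0
  1×2 = 2 → write 0 carry 1
  0×2+1 = 1 → write 1
  1×2 = 2 → write 0 carry 1
  0×2+1 = 1 → write 1
  1×2 = 2 → write 0 carry 1
  1×2+1 = 3 → write 1 carry 1
  0×2+1 = 1 → write 1
  0×2 = 0 → write 0
  0×2 = 0 → write 0
  0×2 = 0 → write 0
  1×2 = 2 → write 0 carry 1
  0×2+1 = 1 → write 1
  0×2 = 0 → write 0
  0×2 = 0 → write 0
  1×2 = 2 → write 0 carry 1
  1×2+1 = 3 → write 1 carry 1
  remaining carry: 1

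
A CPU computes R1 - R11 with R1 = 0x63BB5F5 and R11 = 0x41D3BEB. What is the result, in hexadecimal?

0x21E7A0A

Subtract column by column in base 16:
  5-B → A (borrow)
  F-E-1 → 0
  5-B → A (borrow)
  B-3-1 → 7
  B-D → E (borrow)
  3-1-1 → 1
  6-4 → 2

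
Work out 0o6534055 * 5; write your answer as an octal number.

0o41314341

Multiply each base-8 digit by 5, carrying:
  5×5 = 25 → write 1 carry 3
  5×5+3 = 28 → write 4 carry 3
  0×5+3 = 3 → write 3
  4×5 = 20 → write 4 carry 2
  3×5+2 = 17 → write 1 carry 2
  5×5+2 = 27 → write 3 carry 3
  6×5+3 = 33 → write 1 carry 4
  remaining carry: 4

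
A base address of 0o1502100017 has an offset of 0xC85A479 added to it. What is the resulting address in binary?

0b11001100011100010010010001000

0o1502100017 = 0b1101000010001000000000001111 in binary.
0xC85A479 = 0b1100100001011010010001111001 in binary.
Add column by column in base 2, right to left:
  1+1 = 0 carry 1
  1+0+1 = 0 carry 1
  1+0+1 = 0 carry 1
  1+1+1 = 1 carry 1
  0+1+1 = 0 carry 1
  0+1+1 = 0 carry 1
  0+1+1 = 0 carry 1
  0+0+1 = 1
  0+0 = 0
  0+0 = 0
  0+1 = 1
  0+0 = 0
  0+0 = 0
  0+1 = 1
  0+0 = 0
  1+1 = 0 carry 1
  0+1+1 = 0 carry 1
  0+0+1 = 1
  0+1 = 1
  1+0 = 1
  0+0 = 0
  0+0 = 0
  0+0 = 0
  0+1 = 1
  1+0 = 1
  0+0 = 0
  1+1 = 0 carry 1
  1+1+1 = 1 carry 1
  final carry 1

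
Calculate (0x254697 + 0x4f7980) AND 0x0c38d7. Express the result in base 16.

Add column by column in base 16, right to left:
  7+0 = 7
  9+8 = 1 carry 1
  6+9+1 = 0 carry 1
  4+7+1 = c
  5+f = 4 carry 1
  2+4+1 = 7
Sum = 0x74c017; now AND with 0x0c38d7:
  7&0=0, 4&c=4, c&3=0, 0&8=0, 1&d=1, 7&7=7

0x40017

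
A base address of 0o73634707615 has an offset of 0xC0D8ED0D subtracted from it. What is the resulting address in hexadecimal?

0x11D9AA280

0o73634707615 = 0x1DE738F8D in hexadecimal.
Subtract column by column in base 16:
  D-D → 0
  8-0 → 8
  F-D → 2
  8-E → A (borrow)
  3-8-1 → A (borrow)
  7-D-1 → 9 (borrow)
  E-0-1 → D
  D-C → 1
  1-0 → 1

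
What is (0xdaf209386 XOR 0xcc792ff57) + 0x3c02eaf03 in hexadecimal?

First 0xdaf209386 XOR 0xcc792ff57 = 0x168b26cd1.
Add column by column in base 16, right to left:
  1+3 = 4
  d+0 = d
  c+f = b carry 1
  6+a+1 = 1 carry 1
  2+e+1 = 1 carry 1
  b+2+1 = e
  8+0 = 8
  6+c = 2 carry 1
  1+3+1 = 5

0x528e11bd4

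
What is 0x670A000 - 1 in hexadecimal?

0x6709FFF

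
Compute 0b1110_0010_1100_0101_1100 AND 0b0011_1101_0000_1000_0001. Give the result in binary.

0b00100000000000000000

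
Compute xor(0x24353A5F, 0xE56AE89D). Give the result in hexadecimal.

0xC15FD2C2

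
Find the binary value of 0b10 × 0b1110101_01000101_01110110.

Multiply each base-2 digit by 2, carrying:
  0×2 = 0 → write 0
  1×2 = 2 → write 0 carry 1
  1×2+1 = 3 → write 1 carry 1
  0×2+1 = 1 → write 1
  1×2 = 2 → write 0 carry 1
  1×2+1 = 3 → write 1 carry 1
  1×2+1 = 3 → write 1 carry 1
  0×2+1 = 1 → write 1
  1×2 = 2 → write 0 carry 1
  0×2+1 = 1 → write 1
  1×2 = 2 → write 0 carry 1
  0×2+1 = 1 → write 1
  0×2 = 0 → write 0
  0×2 = 0 → write 0
  1×2 = 2 → write 0 carry 1
  0×2+1 = 1 → write 1
  1×2 = 2 → write 0 carry 1
  0×2+1 = 1 → write 1
  1×2 = 2 → write 0 carry 1
  0×2+1 = 1 → write 1
  1×2 = 2 → write 0 carry 1
  1×2+1 = 3 → write 1 carry 1
  1×2+1 = 3 → write 1 carry 1
  remaining carry: 1

0b111010101000101011101100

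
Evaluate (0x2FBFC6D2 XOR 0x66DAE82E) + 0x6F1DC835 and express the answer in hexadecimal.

0xB882F731

First 0x2FBFC6D2 XOR 0x66DAE82E = 0x49652EFC.
Add column by column in base 16, right to left:
  C+5 = 1 carry 1
  F+3+1 = 3 carry 1
  E+8+1 = 7 carry 1
  2+C+1 = F
  5+D = 2 carry 1
  6+1+1 = 8
  9+F = 8 carry 1
  4+6+1 = B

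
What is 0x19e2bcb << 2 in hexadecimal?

0x678af2c

2 bits is not a whole number of base-16 digits; in binary: 1100111100010101111001011 << 2 = 110011110001010111100101100.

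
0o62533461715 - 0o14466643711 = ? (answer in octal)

Subtract column by column in base 8:
  5-1 → 4
  1-1 → 0
  7-7 → 0
  1-3 → 6 (borrow)
  6-4-1 → 1
  4-6 → 6 (borrow)
  3-6-1 → 4 (borrow)
  3-6-1 → 4 (borrow)
  5-4-1 → 0
  2-4 → 6 (borrow)
  6-1-1 → 4

0o46044616004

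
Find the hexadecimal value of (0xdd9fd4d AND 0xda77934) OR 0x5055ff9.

0xd857ffd

0xdd9fd4d AND 0xda77934 = 0xd817904.
Then OR with 0x5055ff9.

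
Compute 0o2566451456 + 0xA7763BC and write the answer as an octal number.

0xA7763BC = 0o1235661674 in octal.
Add column by column in base 8, right to left:
  6+4 = 2 carry 1
  5+7+1 = 5 carry 1
  4+6+1 = 3 carry 1
  1+1+1 = 3
  5+6 = 3 carry 1
  4+6+1 = 3 carry 1
  6+5+1 = 4 carry 1
  6+3+1 = 2 carry 1
  5+2+1 = 0 carry 1
  2+1+1 = 4

0o4024333352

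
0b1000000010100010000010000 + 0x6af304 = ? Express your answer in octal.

0b1000000010100010000010000 = 0o100242020 in octal.
0x6af304 = 0o32571404 in octal.
Add column by column in base 8, right to left:
  0+4 = 4
  2+0 = 2
  0+4 = 4
  2+1 = 3
  4+7 = 3 carry 1
  2+5+1 = 0 carry 1
  0+2+1 = 3
  0+3 = 3
  1+0 = 1

0o133033424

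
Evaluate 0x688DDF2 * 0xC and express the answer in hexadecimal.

0x4E6A6758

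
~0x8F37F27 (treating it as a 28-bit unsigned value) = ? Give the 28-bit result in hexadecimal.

Each hex digit d becomes F−d:
  8→7, F→0, 3→C, 7→8, F→0, 2→D, 7→8

0x70C80D8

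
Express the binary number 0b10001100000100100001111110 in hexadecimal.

0x230487E

Group the bits into nibbles: 0010 0011 0000 0100 1000 0111 1110 → 230487E.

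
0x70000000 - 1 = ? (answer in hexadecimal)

0x6FFFFFFF

The trailing 7 digits are 0, so subtracting 1 borrows through: they become F and the next digit up decrements.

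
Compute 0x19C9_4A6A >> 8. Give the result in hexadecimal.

Shifting right by 8 bits = 2 hex digits: drop the last 2.

0x19C94A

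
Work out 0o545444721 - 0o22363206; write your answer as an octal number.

0o523061513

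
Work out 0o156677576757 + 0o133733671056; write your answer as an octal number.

Add column by column in base 8, right to left:
  7+6 = 5 carry 1
  5+5+1 = 3 carry 1
  7+0+1 = 0 carry 1
  6+1+1 = 0 carry 1
  7+7+1 = 7 carry 1
  5+6+1 = 4 carry 1
  7+3+1 = 3 carry 1
  7+3+1 = 3 carry 1
  6+7+1 = 6 carry 1
  6+3+1 = 2 carry 1
  5+3+1 = 1 carry 1
  1+1+1 = 3

0o312633470035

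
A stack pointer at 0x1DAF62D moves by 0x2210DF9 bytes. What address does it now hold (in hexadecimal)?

Add column by column in base 16, right to left:
  D+9 = 6 carry 1
  2+F+1 = 2 carry 1
  6+D+1 = 4 carry 1
  F+0+1 = 0 carry 1
  A+1+1 = C
  D+2 = F
  1+2 = 3

0x3FC0426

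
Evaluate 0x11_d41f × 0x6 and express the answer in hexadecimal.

0x6af8ba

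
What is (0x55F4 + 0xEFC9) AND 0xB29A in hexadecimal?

0x98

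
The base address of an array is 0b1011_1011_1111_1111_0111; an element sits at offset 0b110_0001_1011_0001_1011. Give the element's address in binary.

0b100011101101100010010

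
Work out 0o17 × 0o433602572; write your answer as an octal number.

Multiply each base-8 digit by 15, carrying:
  2×15 = 30 → write 6 carry 3
  7×15+3 = 108 → write 4 carry 13
  5×15+13 = 88 → write 0 carry 11
  2×15+11 = 41 → write 1 carry 5
  0×15+5 = 5 → write 5
  6×15 = 90 → write 2 carry 11
  3×15+11 = 56 → write 0 carry 7
  3×15+7 = 52 → write 4 carry 6
  4×15+6 = 66 → write 2 carry 8
  remaining carry: 10

0o10240251046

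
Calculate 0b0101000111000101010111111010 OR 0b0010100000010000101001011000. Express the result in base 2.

0b0111100111010101111111111010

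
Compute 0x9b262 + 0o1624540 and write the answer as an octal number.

0o4155702

0x9b262 = 0o2331142 in octal.
Add column by column in base 8, right to left:
  2+0 = 2
  4+4 = 0 carry 1
  1+5+1 = 7
  1+4 = 5
  3+2 = 5
  3+6 = 1 carry 1
  2+1+1 = 4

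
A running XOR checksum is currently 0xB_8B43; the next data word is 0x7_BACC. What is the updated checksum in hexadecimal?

0xC318F

XOR each hex digit independently (no carries):
  B^7=C, 8^B=3, B^A=1, 4^C=8, 3^C=F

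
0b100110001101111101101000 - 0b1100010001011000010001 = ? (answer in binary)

Subtract column by column in base 2:
  0-1 → 1 (borrow)
  0-0-1 → 1 (borrow)
  0-0-1 → 1 (borrow)
  1-0-1 → 0
  0-1 → 1 (borrow)
  1-0-1 → 0
  1-0 → 1
  0-0 → 0
  1-0 → 1
  1-1 → 0
  1-1 → 0
  1-0 → 1
  1-1 → 0
  0-0 → 0
  1-0 → 1
  1-0 → 1
  0-1 → 1 (borrow)
  0-0-1 → 1 (borrow)
  0-0-1 → 1 (borrow)
  1-0-1 → 0
  1-1 → 0
  0-1 → 1 (borrow)
  0-0-1 → 1 (borrow)
  1-0-1 → 0

0b11001111100100101010111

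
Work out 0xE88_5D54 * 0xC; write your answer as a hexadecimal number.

0xAE645FF0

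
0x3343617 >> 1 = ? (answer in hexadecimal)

0x19a1b0b

1 bits is not a whole number of base-16 digits; in binary: 11001101000011011000010111 >> 1 = 1100110100001101100001011.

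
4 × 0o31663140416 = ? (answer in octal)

Multiply each base-8 digit by 4, carrying:
  6×4 = 24 → write 0 carry 3
  1×4+3 = 7 → write 7
  4×4 = 16 → write 0 carry 2
  0×4+2 = 2 → write 2
  4×4 = 16 → write 0 carry 2
  1×4+2 = 6 → write 6
  3×4 = 12 → write 4 carry 1
  6×4+1 = 25 → write 1 carry 3
  6×4+3 = 27 → write 3 carry 3
  1×4+3 = 7 → write 7
  3×4 = 12 → write 4 carry 1
  remaining carry: 1

0o147314602070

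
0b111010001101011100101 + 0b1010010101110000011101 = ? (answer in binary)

Add column by column in base 2, right to left:
  1+1 = 0 carry 1
  0+0+1 = 1
  1+1 = 0 carry 1
  0+1+1 = 0 carry 1
  0+1+1 = 0 carry 1
  1+0+1 = 0 carry 1
  1+0+1 = 0 carry 1
  1+0+1 = 0 carry 1
  0+0+1 = 1
  1+0 = 1
  0+1 = 1
  1+1 = 0 carry 1
  1+1+1 = 1 carry 1
  0+0+1 = 1
  0+1 = 1
  0+0 = 0
  1+1 = 0 carry 1
  0+0+1 = 1
  1+0 = 1
  1+1 = 0 carry 1
  1+0+1 = 0 carry 1
  0+1+1 = 0 carry 1
  final carry 1

0b10001100111011100000010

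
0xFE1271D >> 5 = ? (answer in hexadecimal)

0x7F0938

5 bits is not a whole number of base-16 digits; in binary: 1111111000010010011100011101 >> 5 = 11111110000100100111000.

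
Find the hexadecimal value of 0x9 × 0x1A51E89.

Multiply each base-16 digit by 9, carrying:
  9×9 = 81 → write 1 carry 5
  8×9+5 = 77 → write D carry 4
  E×9+4 = 130 → write 2 carry 8
  1×9+8 = 17 → write 1 carry 1
  5×9+1 = 46 → write E carry 2
  A×9+2 = 92 → write C carry 5
  1×9+5 = 14 → write E

0xECE12D1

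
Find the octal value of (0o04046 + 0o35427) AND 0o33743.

0o1441

Add column by column in base 8, right to left:
  6+7 = 5 carry 1
  4+2+1 = 7
  0+4 = 4
  4+5 = 1 carry 1
  0+3+1 = 4
Sum = 0o41475; now AND with 0o33743:
  4&3=0, 1&3=1, 4&7=4, 7&4=4, 5&3=1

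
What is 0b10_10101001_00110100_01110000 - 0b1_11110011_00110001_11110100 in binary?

0b101101100000001001111100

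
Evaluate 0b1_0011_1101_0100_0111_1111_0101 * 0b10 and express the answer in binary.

0b10011110101000111111101010

Multiply each base-2 digit by 2, carrying:
  1×2 = 2 → write 0 carry 1
  0×2+1 = 1 → write 1
  1×2 = 2 → write 0 carry 1
  0×2+1 = 1 → write 1
  1×2 = 2 → write 0 carry 1
  1×2+1 = 3 → write 1 carry 1
  1×2+1 = 3 → write 1 carry 1
  1×2+1 = 3 → write 1 carry 1
  1×2+1 = 3 → write 1 carry 1
  1×2+1 = 3 → write 1 carry 1
  1×2+1 = 3 → write 1 carry 1
  0×2+1 = 1 → write 1
  0×2 = 0 → write 0
  0×2 = 0 → write 0
  1×2 = 2 → write 0 carry 1
  0×2+1 = 1 → write 1
  1×2 = 2 → write 0 carry 1
  0×2+1 = 1 → write 1
  1×2 = 2 → write 0 carry 1
  1×2+1 = 3 → write 1 carry 1
  1×2+1 = 3 → write 1 carry 1
  1×2+1 = 3 → write 1 carry 1
  0×2+1 = 1 → write 1
  0×2 = 0 → write 0
  1×2 = 2 → write 0 carry 1
  remaining carry: 1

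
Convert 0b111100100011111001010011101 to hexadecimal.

0x791F29D

Group the bits into nibbles: 0111 1001 0001 1111 0010 1001 1101 → 791F29D.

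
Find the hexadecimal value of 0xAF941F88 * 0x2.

Multiply each base-16 digit by 2, carrying:
  8×2 = 16 → write 0 carry 1
  8×2+1 = 17 → write 1 carry 1
  F×2+1 = 31 → write F carry 1
  1×2+1 = 3 → write 3
  4×2 = 8 → write 8
  9×2 = 18 → write 2 carry 1
  F×2+1 = 31 → write F carry 1
  A×2+1 = 21 → write 5 carry 1
  remaining carry: 1

0x15F283F10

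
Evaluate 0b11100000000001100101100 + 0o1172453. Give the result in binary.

0b11101001111100001010111

0o1172453 = 0b1001111010100101011 in binary.
Add column by column in base 2, right to left:
  0+1 = 1
  0+1 = 1
  1+0 = 1
  1+1 = 0 carry 1
  0+0+1 = 1
  1+1 = 0 carry 1
  0+0+1 = 1
  0+0 = 0
  1+1 = 0 carry 1
  1+0+1 = 0 carry 1
  0+1+1 = 0 carry 1
  0+0+1 = 1
  0+1 = 1
  0+1 = 1
  0+1 = 1
  0+1 = 1
  0+0 = 0
  0+0 = 0
  0+1 = 1
  0+0 = 0
  1+0 = 1
  1+0 = 1
  1+0 = 1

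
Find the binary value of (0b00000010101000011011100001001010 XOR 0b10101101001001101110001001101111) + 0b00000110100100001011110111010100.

First 0b00000010101000011011100001001010 XOR 0b10101101001001101110001001101111 = 0b10101111100001110101101000100101.
Add column by column in base 2, right to left:
  1+0 = 1
  0+0 = 0
  1+1 = 0 carry 1
  0+0+1 = 1
  0+1 = 1
  1+0 = 1
  0+1 = 1
  0+1 = 1
  0+1 = 1
  1+0 = 1
  0+1 = 1
  1+1 = 0 carry 1
  1+1+1 = 1 carry 1
  0+1+1 = 0 carry 1
  1+0+1 = 0 carry 1
  0+1+1 = 0 carry 1
  1+0+1 = 0 carry 1
  1+0+1 = 0 carry 1
  1+0+1 = 0 carry 1
  0+0+1 = 1
  0+1 = 1
  0+0 = 0
  0+0 = 0
  1+1 = 0 carry 1
  1+0+1 = 0 carry 1
  1+1+1 = 1 carry 1
  1+1+1 = 1 carry 1
  1+0+1 = 0 carry 1
  0+0+1 = 1
  1+0 = 1
  0+0 = 0
  1+0 = 1

0b10110110000110000001011111111001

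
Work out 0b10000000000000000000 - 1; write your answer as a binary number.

The trailing 19 digits are 0, so subtracting 1 borrows through: they become 1 and the next digit up decrements.

0b1111111111111111111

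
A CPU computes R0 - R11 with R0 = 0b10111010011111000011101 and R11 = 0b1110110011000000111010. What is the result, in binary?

Subtract column by column in base 2:
  1-0 → 1
  0-1 → 1 (borrow)
  1-0-1 → 0
  1-1 → 0
  1-1 → 0
  0-1 → 1 (borrow)
  0-0-1 → 1 (borrow)
  0-0-1 → 1 (borrow)
  0-0-1 → 1 (borrow)
  1-0-1 → 0
  1-0 → 1
  1-0 → 1
  1-1 → 0
  1-1 → 0
  0-0 → 0
  0-0 → 0
  1-1 → 0
  0-1 → 1 (borrow)
  1-0-1 → 0
  1-1 → 0
  1-1 → 0
  0-1 → 1 (borrow)
  1-0-1 → 0

0b1000100000110111100011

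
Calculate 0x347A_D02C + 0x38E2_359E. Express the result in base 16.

Add column by column in base 16, right to left:
  C+E = A carry 1
  2+9+1 = C
  0+5 = 5
  D+3 = 0 carry 1
  A+2+1 = D
  7+E = 5 carry 1
  4+8+1 = D
  3+3 = 6

0x6D5D05CA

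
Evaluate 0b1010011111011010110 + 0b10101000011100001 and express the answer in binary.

Add column by column in base 2, right to left:
  0+1 = 1
  1+0 = 1
  1+0 = 1
  0+0 = 0
  1+0 = 1
  0+1 = 1
  1+1 = 0 carry 1
  1+1+1 = 1 carry 1
  0+0+1 = 1
  1+0 = 1
  1+0 = 1
  1+0 = 1
  1+1 = 0 carry 1
  1+0+1 = 0 carry 1
  0+1+1 = 0 carry 1
  0+0+1 = 1
  1+1 = 0 carry 1
  0+0+1 = 1
  1+0 = 1

0b1101000111110110111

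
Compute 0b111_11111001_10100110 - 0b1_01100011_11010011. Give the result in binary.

0b1101001010111010011

Subtract column by column in base 2:
  0-1 → 1 (borrow)
  1-1-1 → 1 (borrow)
  1-0-1 → 0
  0-0 → 0
  0-1 → 1 (borrow)
  1-0-1 → 0
  0-1 → 1 (borrow)
  1-1-1 → 1 (borrow)
  1-1-1 → 1 (borrow)
  0-1-1 → 0 (borrow)
  0-0-1 → 1 (borrow)
  1-0-1 → 0
  1-0 → 1
  1-1 → 0
  1-1 → 0
  1-0 → 1
  1-1 → 0
  1-0 → 1
  1-0 → 1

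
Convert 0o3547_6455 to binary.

Each octal digit is 3 bits: 3=011 5=101 4=100 7=111 6=110 4=100 5=101 5=101.

0b11101100111110100101101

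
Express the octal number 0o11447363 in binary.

0b1001100100111011110011

Each octal digit is 3 bits: 1=001 1=001 4=100 4=100 7=111 3=011 6=110 3=011.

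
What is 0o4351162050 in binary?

0b100011101001001110010000101000

Each octal digit is 3 bits: 4=100 3=011 5=101 1=001 1=001 6=110 2=010 0=000 5=101 0=000.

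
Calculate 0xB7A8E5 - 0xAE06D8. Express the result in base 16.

0x9A20D

Subtract column by column in base 16:
  5-8 → D (borrow)
  E-D-1 → 0
  8-6 → 2
  A-0 → A
  7-E → 9 (borrow)
  B-A-1 → 0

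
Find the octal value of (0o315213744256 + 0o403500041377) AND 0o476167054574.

0o420104004454

Add column by column in base 8, right to left:
  6+7 = 5 carry 1
  5+7+1 = 5 carry 1
  2+3+1 = 6
  4+1 = 5
  4+4 = 0 carry 1
  7+0+1 = 0 carry 1
  3+0+1 = 4
  1+0 = 1
  2+5 = 7
  5+3 = 0 carry 1
  1+0+1 = 2
  3+4 = 7
Sum = 0o720714005655; now AND with 0o476167054574:
  7&4=4, 2&7=2, 0&6=0, 7&1=1, 1&6=0, 4&7=4, 0&0=0, 0&5=0, 5&4=4, 6&5=4, 5&7=5, 5&4=4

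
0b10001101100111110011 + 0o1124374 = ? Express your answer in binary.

0o1124374 = 0b1001010100011111100 in binary.
Add column by column in base 2, right to left:
  1+0 = 1
  1+0 = 1
  0+1 = 1
  0+1 = 1
  1+1 = 0 carry 1
  1+1+1 = 1 carry 1
  1+1+1 = 1 carry 1
  1+1+1 = 1 carry 1
  1+0+1 = 0 carry 1
  0+0+1 = 1
  0+0 = 0
  1+1 = 0 carry 1
  1+0+1 = 0 carry 1
  0+1+1 = 0 carry 1
  1+0+1 = 0 carry 1
  1+1+1 = 1 carry 1
  0+0+1 = 1
  0+0 = 0
  0+1 = 1
  1+0 = 1

0b11011000001011101111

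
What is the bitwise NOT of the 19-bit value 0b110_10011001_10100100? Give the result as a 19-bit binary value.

0b0010110011001011011

Invert each bit: 1101001100110100100 → 0010110011001011011.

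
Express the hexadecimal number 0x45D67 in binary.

0b1000101110101100111

Expand each hex digit to 4 bits: 4=0100 5=0101 D=1101 6=0110 7=0111.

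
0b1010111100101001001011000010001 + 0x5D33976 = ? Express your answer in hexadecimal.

0x5D67CF87

0b1010111100101001001011000010001 = 0x57949611 in hexadecimal.
Add column by column in base 16, right to left:
  1+6 = 7
  1+7 = 8
  6+9 = F
  9+3 = C
  4+3 = 7
  9+D = 6 carry 1
  7+5+1 = D
  5+0 = 5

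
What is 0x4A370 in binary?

0b1001010001101110000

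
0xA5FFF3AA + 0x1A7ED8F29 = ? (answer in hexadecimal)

0x24DED82D3

Add column by column in base 16, right to left:
  A+9 = 3 carry 1
  A+2+1 = D
  3+F = 2 carry 1
  F+8+1 = 8 carry 1
  F+D+1 = D carry 1
  F+E+1 = E carry 1
  5+7+1 = D
  A+A = 4 carry 1
  0+1+1 = 2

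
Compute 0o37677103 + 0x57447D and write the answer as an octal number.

0o65541300

0x57447D = 0o25642175 in octal.
Add column by column in base 8, right to left:
  3+5 = 0 carry 1
  0+7+1 = 0 carry 1
  1+1+1 = 3
  7+2 = 1 carry 1
  7+4+1 = 4 carry 1
  6+6+1 = 5 carry 1
  7+5+1 = 5 carry 1
  3+2+1 = 6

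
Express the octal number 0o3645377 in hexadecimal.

Each octal digit is 3 bits: 3=011 6=110 4=100 5=101 3=011 7=111 7=111.
Group the bits into nibbles: 1111 0100 1010 1111 1111 → F4AFF.

0xF4AFF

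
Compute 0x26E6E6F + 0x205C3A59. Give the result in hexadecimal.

0x22CAA8C8

Add column by column in base 16, right to left:
  F+9 = 8 carry 1
  6+5+1 = C
  E+A = 8 carry 1
  6+3+1 = A
  E+C = A carry 1
  6+5+1 = C
  2+0 = 2
  0+2 = 2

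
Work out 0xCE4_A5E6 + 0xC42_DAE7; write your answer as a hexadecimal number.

0x192780CD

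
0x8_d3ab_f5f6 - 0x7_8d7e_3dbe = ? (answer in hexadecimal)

Subtract column by column in base 16:
  6-e → 8 (borrow)
  f-b-1 → 3
  5-d → 8 (borrow)
  f-3-1 → b
  b-e → d (borrow)
  a-7-1 → 2
  3-d → 6 (borrow)
  d-8-1 → 4
  8-7 → 1

0x1462db838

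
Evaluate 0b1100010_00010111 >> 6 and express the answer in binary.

0b110001000

Right shift by 6: drop the 6 least-significant bits.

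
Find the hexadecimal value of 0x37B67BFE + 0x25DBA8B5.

Add column by column in base 16, right to left:
  E+5 = 3 carry 1
  F+B+1 = B carry 1
  B+8+1 = 4 carry 1
  7+A+1 = 2 carry 1
  6+B+1 = 2 carry 1
  B+D+1 = 9 carry 1
  7+5+1 = D
  3+2 = 5

0x5D9224B3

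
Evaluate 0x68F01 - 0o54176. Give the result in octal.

0x68F01 = 0o1507401 in octal.
Subtract column by column in base 8:
  1-6 → 3 (borrow)
  0-7-1 → 0 (borrow)
  4-1-1 → 2
  7-4 → 3
  0-5 → 3 (borrow)
  5-0-1 → 4
  1-0 → 1

0o1433203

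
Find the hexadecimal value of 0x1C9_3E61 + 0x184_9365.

0x34DD1C6

Add column by column in base 16, right to left:
  1+5 = 6
  6+6 = C
  E+3 = 1 carry 1
  3+9+1 = D
  9+4 = D
  C+8 = 4 carry 1
  1+1+1 = 3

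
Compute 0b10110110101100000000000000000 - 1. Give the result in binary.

The trailing 17 digits are 0, so subtracting 1 borrows through: they become 1 and the next digit up decrements.

0b10110110101011111111111111111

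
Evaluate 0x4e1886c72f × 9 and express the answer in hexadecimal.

0x2bedcbd00a7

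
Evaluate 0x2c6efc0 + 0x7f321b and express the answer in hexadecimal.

0x34621db

Add column by column in base 16, right to left:
  0+b = b
  c+1 = d
  f+2 = 1 carry 1
  e+3+1 = 2 carry 1
  6+f+1 = 6 carry 1
  c+7+1 = 4 carry 1
  2+0+1 = 3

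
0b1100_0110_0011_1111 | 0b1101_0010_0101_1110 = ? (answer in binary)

0b1101011001111111

OR bit by bit (1 where either bit is 1):
  1100011000111111
| 1101001001011110
= 1101011001111111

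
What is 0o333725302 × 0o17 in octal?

Multiply each base-8 digit by 15, carrying:
  2×15 = 30 → write 6 carry 3
  0×15+3 = 3 → write 3
  3×15 = 45 → write 5 carry 5
  5×15+5 = 80 → write 0 carry 10
  2×15+10 = 40 → write 0 carry 5
  7×15+5 = 110 → write 6 carry 13
  3×15+13 = 58 → write 2 carry 7
  3×15+7 = 52 → write 4 carry 6
  3×15+6 = 51 → write 3 carry 6
  remaining carry: 6

0o6342600536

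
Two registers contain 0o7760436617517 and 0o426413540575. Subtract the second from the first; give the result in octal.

0o7332023056722

Subtract column by column in base 8:
  7-5 → 2
  1-7 → 2 (borrow)
  5-5-1 → 7 (borrow)
  7-0-1 → 6
  1-4 → 5 (borrow)
  6-5-1 → 0
  6-3 → 3
  3-1 → 2
  4-4 → 0
  0-6 → 2 (borrow)
  6-2-1 → 3
  7-4 → 3
  7-0 → 7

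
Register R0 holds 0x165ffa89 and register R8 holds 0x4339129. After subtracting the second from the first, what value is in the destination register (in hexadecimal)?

Subtract column by column in base 16:
  9-9 → 0
  8-2 → 6
  a-1 → 9
  f-9 → 6
  f-3 → c
  5-3 → 2
  6-4 → 2
  1-0 → 1

0x122c6960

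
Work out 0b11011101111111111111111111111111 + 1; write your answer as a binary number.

The trailing 25 digits are 1 (max in base 2), so adding 1 cascades: they roll to 0 and the next digit up increments.

0b11011110000000000000000000000000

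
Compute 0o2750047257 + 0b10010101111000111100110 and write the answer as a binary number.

0o2750047257 = 0b10111101000000100111010101111 in binary.
Add column by column in base 2, right to left:
  1+0 = 1
  1+1 = 0 carry 1
  1+1+1 = 1 carry 1
  1+0+1 = 0 carry 1
  0+0+1 = 1
  1+1 = 0 carry 1
  0+1+1 = 0 carry 1
  1+1+1 = 1 carry 1
  0+1+1 = 0 carry 1
  1+0+1 = 0 carry 1
  1+0+1 = 0 carry 1
  1+0+1 = 0 carry 1
  0+1+1 = 0 carry 1
  0+1+1 = 0 carry 1
  1+1+1 = 1 carry 1
  0+1+1 = 0 carry 1
  0+0+1 = 1
  0+1 = 1
  0+0 = 0
  0+1 = 1
  0+0 = 0
  1+0 = 1
  0+1 = 1
  1+0 = 1
  1+0 = 1
  1+0 = 1
  1+0 = 1
  0+0 = 0
  1+0 = 1

0b10111111010110100000010010101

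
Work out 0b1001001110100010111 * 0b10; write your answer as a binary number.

Multiply each base-2 digit by 2, carrying:
  1×2 = 2 → write 0 carry 1
  1×2+1 = 3 → write 1 carry 1
  1×2+1 = 3 → write 1 carry 1
  0×2+1 = 1 → write 1
  1×2 = 2 → write 0 carry 1
  0×2+1 = 1 → write 1
  0×2 = 0 → write 0
  0×2 = 0 → write 0
  1×2 = 2 → write 0 carry 1
  0×2+1 = 1 → write 1
  1×2 = 2 → write 0 carry 1
  1×2+1 = 3 → write 1 carry 1
  1×2+1 = 3 → write 1 carry 1
  0×2+1 = 1 → write 1
  0×2 = 0 → write 0
  1×2 = 2 → write 0 carry 1
  0×2+1 = 1 → write 1
  0×2 = 0 → write 0
  1×2 = 2 → write 0 carry 1
  remaining carry: 1

0b10010011101000101110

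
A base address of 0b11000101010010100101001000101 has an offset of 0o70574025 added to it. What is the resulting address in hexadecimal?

0b11000101010010100101001000101 = 0x18A94A45 in hexadecimal.
0o70574025 = 0xE2F815 in hexadecimal.
Add column by column in base 16, right to left:
  5+5 = A
  4+1 = 5
  A+8 = 2 carry 1
  4+F+1 = 4 carry 1
  9+2+1 = C
  A+E = 8 carry 1
  8+0+1 = 9
  1+0 = 1

0x198C425A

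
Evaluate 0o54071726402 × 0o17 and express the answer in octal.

Multiply each base-8 digit by 15, carrying:
  2×15 = 30 → write 6 carry 3
  0×15+3 = 3 → write 3
  4×15 = 60 → write 4 carry 7
  6×15+7 = 97 → write 1 carry 12
  2×15+12 = 42 → write 2 carry 5
  7×15+5 = 110 → write 6 carry 13
  1×15+13 = 28 → write 4 carry 3
  7×15+3 = 108 → write 4 carry 13
  0×15+13 = 13 → write 5 carry 1
  4×15+1 = 61 → write 5 carry 7
  5×15+7 = 82 → write 2 carry 10
  remaining carry: 12

0o1225544621436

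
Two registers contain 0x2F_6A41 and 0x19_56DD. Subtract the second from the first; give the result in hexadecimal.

0x161364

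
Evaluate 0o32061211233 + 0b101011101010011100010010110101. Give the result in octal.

0b101011101010011100010010110101 = 0o5352342265 in octal.
Add column by column in base 8, right to left:
  3+5 = 0 carry 1
  3+6+1 = 2 carry 1
  2+2+1 = 5
  1+2 = 3
  1+4 = 5
  2+3 = 5
  1+2 = 3
  6+5 = 3 carry 1
  0+3+1 = 4
  2+5 = 7
  3+0 = 3

0o37433553520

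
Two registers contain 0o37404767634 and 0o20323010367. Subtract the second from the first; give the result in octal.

Subtract column by column in base 8:
  4-7 → 5 (borrow)
  3-6-1 → 4 (borrow)
  6-3-1 → 2
  7-0 → 7
  6-1 → 5
  7-0 → 7
  4-3 → 1
  0-2 → 6 (borrow)
  4-3-1 → 0
  7-0 → 7
  3-2 → 1

0o17061757245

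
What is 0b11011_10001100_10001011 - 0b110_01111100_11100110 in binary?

0b101010000111110100101

Subtract column by column in base 2:
  1-0 → 1
  1-1 → 0
  0-1 → 1 (borrow)
  1-0-1 → 0
  0-0 → 0
  0-1 → 1 (borrow)
  0-1-1 → 0 (borrow)
  1-1-1 → 1 (borrow)
  0-0-1 → 1 (borrow)
  0-0-1 → 1 (borrow)
  1-1-1 → 1 (borrow)
  1-1-1 → 1 (borrow)
  0-1-1 → 0 (borrow)
  0-1-1 → 0 (borrow)
  0-1-1 → 0 (borrow)
  1-0-1 → 0
  1-0 → 1
  1-1 → 0
  0-1 → 1 (borrow)
  1-0-1 → 0
  1-0 → 1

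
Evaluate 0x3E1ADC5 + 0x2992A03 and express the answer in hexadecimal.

Add column by column in base 16, right to left:
  5+3 = 8
  C+0 = C
  D+A = 7 carry 1
  A+2+1 = D
  1+9 = A
  E+9 = 7 carry 1
  3+2+1 = 6

0x67AD7C8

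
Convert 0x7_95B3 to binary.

Expand each hex digit to 4 bits: 7=0111 9=1001 5=0101 B=1011 3=0011.

0b1111001010110110011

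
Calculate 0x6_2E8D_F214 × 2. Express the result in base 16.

0xC5D1BE428

Multiply each base-16 digit by 2, carrying:
  4×2 = 8 → write 8
  1×2 = 2 → write 2
  2×2 = 4 → write 4
  F×2 = 30 → write E carry 1
  D×2+1 = 27 → write B carry 1
  8×2+1 = 17 → write 1 carry 1
  E×2+1 = 29 → write D carry 1
  2×2+1 = 5 → write 5
  6×2 = 12 → write C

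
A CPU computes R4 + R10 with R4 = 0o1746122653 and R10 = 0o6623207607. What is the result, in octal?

0o10571332462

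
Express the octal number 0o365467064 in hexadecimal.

Each octal digit is 3 bits: 3=011 6=110 5=101 4=100 6=110 7=111 0=000 6=110 4=100.
Group the bits into nibbles: 0011 1101 0110 0110 1110 0011 0100 → 3d66e34.

0x3d66e34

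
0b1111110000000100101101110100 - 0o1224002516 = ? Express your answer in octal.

0b1111110000000100101101110100 = 0o1760045564 in octal.
Subtract column by column in base 8:
  4-6 → 6 (borrow)
  6-1-1 → 4
  5-5 → 0
  5-2 → 3
  4-0 → 4
  0-0 → 0
  0-4 → 4 (borrow)
  6-2-1 → 3
  7-2 → 5
  1-1 → 0

0o534043046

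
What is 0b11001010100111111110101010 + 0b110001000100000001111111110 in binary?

Add column by column in base 2, right to left:
  0+0 = 0
  1+1 = 0 carry 1
  0+1+1 = 0 carry 1
  1+1+1 = 1 carry 1
  0+1+1 = 0 carry 1
  1+1+1 = 1 carry 1
  0+1+1 = 0 carry 1
  1+1+1 = 1 carry 1
  1+1+1 = 1 carry 1
  1+1+1 = 1 carry 1
  1+0+1 = 0 carry 1
  1+0+1 = 0 carry 1
  1+0+1 = 0 carry 1
  1+0+1 = 0 carry 1
  1+0+1 = 0 carry 1
  0+0+1 = 1
  0+0 = 0
  1+1 = 0 carry 1
  0+0+1 = 1
  1+0 = 1
  0+0 = 0
  1+1 = 0 carry 1
  0+0+1 = 1
  0+0 = 0
  1+0 = 1
  1+1 = 0 carry 1
  0+1+1 = 0 carry 1
  final carry 1

0b1001010011001000001110101000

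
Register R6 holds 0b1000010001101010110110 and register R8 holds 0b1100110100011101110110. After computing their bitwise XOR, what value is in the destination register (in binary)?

XOR bit by bit (1 where the bits differ):
  1000010001101010110110
^ 1100110100011101110110
= 0100100101110111000000

0b0100100101110111000000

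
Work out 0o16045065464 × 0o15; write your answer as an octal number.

Multiply each base-8 digit by 13, carrying:
  4×13 = 52 → write 4 carry 6
  6×13+6 = 84 → write 4 carry 10
  4×13+10 = 62 → write 6 carry 7
  5×13+7 = 72 → write 0 carry 9
  6×13+9 = 87 → write 7 carry 10
  0×13+10 = 10 → write 2 carry 1
  5×13+1 = 66 → write 2 carry 8
  4×13+8 = 60 → write 4 carry 7
  0×13+7 = 7 → write 7
  6×13 = 78 → write 6 carry 9
  1×13+9 = 22 → write 6 carry 2
  remaining carry: 2

0o266742270644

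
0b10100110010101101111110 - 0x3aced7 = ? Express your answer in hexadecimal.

0x185ca7

0b10100110010101101111110 = 0x532b7e in hexadecimal.
Subtract column by column in base 16:
  e-7 → 7
  7-d → a (borrow)
  b-e-1 → c (borrow)
  2-c-1 → 5 (borrow)
  3-a-1 → 8 (borrow)
  5-3-1 → 1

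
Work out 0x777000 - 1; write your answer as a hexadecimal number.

0x776FFF

The trailing 3 digits are 0, so subtracting 1 borrows through: they become F and the next digit up decrements.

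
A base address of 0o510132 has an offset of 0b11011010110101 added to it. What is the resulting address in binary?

0b101100011100001111

0o510132 = 0b101001000001011010 in binary.
Add column by column in base 2, right to left:
  0+1 = 1
  1+0 = 1
  0+1 = 1
  1+0 = 1
  1+1 = 0 carry 1
  0+1+1 = 0 carry 1
  1+0+1 = 0 carry 1
  0+1+1 = 0 carry 1
  0+0+1 = 1
  0+1 = 1
  0+1 = 1
  0+0 = 0
  1+1 = 0 carry 1
  0+1+1 = 0 carry 1
  0+0+1 = 1
  1+0 = 1
  0+0 = 0
  1+0 = 1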